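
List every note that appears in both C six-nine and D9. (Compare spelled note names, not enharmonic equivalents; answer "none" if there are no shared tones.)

C six-nine = C, E, G, A, D.
D9 = D, F#, A, C, E.
Shared: C, E, A, D.

C E A D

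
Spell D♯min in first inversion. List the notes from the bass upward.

D♯min = D#–F#–A#; first inversion → third (F#) lowest.

F# A# D#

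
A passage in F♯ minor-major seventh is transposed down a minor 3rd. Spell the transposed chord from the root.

D# F# A# C##

A minor 3rd down from F# is D#, so the new chord is D# minor-major seventh.
D# — root
F# — minor 3rd
A# — perfect 5th
C## — major 7th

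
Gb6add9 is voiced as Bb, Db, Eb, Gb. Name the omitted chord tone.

Gb6add9 = Gb, Bb, Db, Eb, Ab. The voicing lacks the 9th (major 9th), Ab.

Ab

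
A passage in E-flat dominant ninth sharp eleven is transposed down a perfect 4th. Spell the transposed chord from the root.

B-flat – D – F – A-flat – C – E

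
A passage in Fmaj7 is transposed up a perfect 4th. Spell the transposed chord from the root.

Bb – D – F – A

Transposed root: F → Bb (perfect 4th up). So we spell Bb major seventh:
Root: Bb
Major 3rd (3rd): D
Perfect 5th (5th): F
Major 7th (7th): A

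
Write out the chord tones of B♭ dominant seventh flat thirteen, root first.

B-flat – D – F – A-flat – G-flat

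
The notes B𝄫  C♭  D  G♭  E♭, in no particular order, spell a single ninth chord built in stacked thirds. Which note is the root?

C♭

Stacking in thirds gives C♭ – E♭ – G♭ – B𝄫 – D, so C♭ is the root — C♭ dominant seventh sharp nine.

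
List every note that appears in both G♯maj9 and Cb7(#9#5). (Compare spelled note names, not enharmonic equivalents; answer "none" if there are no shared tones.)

none

G♯maj9 = G♯, B♯, D♯, F𝄪, A♯.
Cb7(#9#5) = C♭, E♭, G, B𝄫, D.
Shared: none.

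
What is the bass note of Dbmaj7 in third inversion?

Dbmaj7 = Db–F–Ab–C. Third inversion → seventh in the bass = C.

C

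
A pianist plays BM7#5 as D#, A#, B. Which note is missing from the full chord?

BM7#5 = B, D#, F##, A#. The voicing lacks the 5th (augmented 5th), F##.

F##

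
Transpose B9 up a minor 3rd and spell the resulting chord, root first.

D  F#  A  C  E

Transposed root: B → D (minor 3rd up). So we spell D dominant ninth:
root → D
3rd (major 3rd) → F#
5th (perfect 5th) → A
7th (minor 7th) → C
9th (major 9th) → E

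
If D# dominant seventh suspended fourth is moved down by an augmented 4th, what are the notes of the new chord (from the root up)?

D# down an augmented 4th → A. New chord: A dominant seventh suspended fourth.
root → A
4th (perfect 4th) → D
5th (perfect 5th) → E
7th (minor 7th) → G

A D E G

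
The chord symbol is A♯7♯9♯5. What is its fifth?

E𝄪

A♯7♯9♯5 is built on A♯; its 5th is an augmented 5th above the root.
A fifth above A uses the letter E, and the augmented 5th above A♯ is E𝄪.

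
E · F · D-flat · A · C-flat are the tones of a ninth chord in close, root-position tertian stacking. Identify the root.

Arranged so that each adjacent pair is a third by letter name: D-flat – F – A – C-flat – E.
The bottom of that stack, D-flat, is the root (this is D-flat dominant seventh sharp nine sharp five).

D-flat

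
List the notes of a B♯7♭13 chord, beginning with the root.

B#, D##, F##, A#, G#

Root B#, quality dominant seventh flat thirteen:
Root: B#
Major 3rd (3rd): D##
Perfect 5th (5th): F##
Minor 7th (7th): A#
Minor 13th (13th): G#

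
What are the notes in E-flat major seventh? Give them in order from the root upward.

E-flat, G, B-flat, D

Root E-flat, quality major seventh:
root → E-flat
3rd (major 3rd) → G
5th (perfect 5th) → B-flat
7th (major 7th) → D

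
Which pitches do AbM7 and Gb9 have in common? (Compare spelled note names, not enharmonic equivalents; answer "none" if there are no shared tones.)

Ab

AbM7 = Ab, C, Eb, G.
Gb9 = Gb, Bb, Db, Fb, Ab.
Shared: Ab.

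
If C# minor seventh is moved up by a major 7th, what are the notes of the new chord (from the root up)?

B-sharp – D-sharp – F-double-sharp – A-sharp

A major 7th up from C-sharp is B-sharp, so the new chord is B-sharp minor seventh.
- root: B-sharp
- minor 3rd: D-sharp
- perfect 5th: F-double-sharp
- minor 7th: A-sharp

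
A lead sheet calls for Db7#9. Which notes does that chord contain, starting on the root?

Db7#9 is a dominant seventh sharp nine built on D♭.
root → D♭
3rd (major 3rd) → F
5th (perfect 5th) → A♭
7th (minor 7th) → C♭
9th (augmented 9th) → E

D♭, F, A♭, C♭, E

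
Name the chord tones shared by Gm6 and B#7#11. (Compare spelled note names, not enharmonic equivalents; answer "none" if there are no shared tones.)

none

Gm6 = G, Bb, D, E.
B#7#11 = B#, D##, F##, A#, E##.
Shared: none.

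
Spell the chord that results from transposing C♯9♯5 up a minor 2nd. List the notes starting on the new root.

D, F#, A#, C, E

Transposed root: C# → D (minor 2nd up). So we spell D dominant ninth sharp five:
- root: D
- major 3rd: F#
- augmented 5th: A#
- minor 7th: C
- major 9th: E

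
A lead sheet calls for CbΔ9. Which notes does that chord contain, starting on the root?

C♭  E♭  G♭  B♭  D♭

CbΔ9: major ninth on C♭.
root → C♭
3rd (major 3rd) → E♭
5th (perfect 5th) → G♭
7th (major 7th) → B♭
9th (major 9th) → D♭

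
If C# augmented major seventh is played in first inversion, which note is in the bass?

E#

C# augmented major seventh in root position is C#–E#–G##–B#.
First inversion places the third in the bass, which is E#.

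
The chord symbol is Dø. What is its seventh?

C

Dø is built on D; its 7th is a minor 7th above the root.
A seventh above D uses the letter C, and the minor 7th above D is C.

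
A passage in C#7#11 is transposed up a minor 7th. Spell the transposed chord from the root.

B – D♯ – F♯ – A – E♯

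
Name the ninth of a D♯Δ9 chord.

E#

Root of D♯Δ9 = D#. The 9th is a major 9th: D# up a major 9th → E#.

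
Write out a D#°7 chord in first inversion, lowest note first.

F♯ A C D♯

In root position, D#°7 is D♯–F♯–A–C.
First inversion puts the third (F♯) in the bass.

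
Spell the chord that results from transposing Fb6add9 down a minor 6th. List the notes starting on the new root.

A♭, C, E♭, F, B♭

F♭ down a minor 6th → A♭. New chord: A♭ six-nine.
root → A♭
3rd (major 3rd) → C
5th (perfect 5th) → E♭
6th (major 6th) → F
9th (major 9th) → B♭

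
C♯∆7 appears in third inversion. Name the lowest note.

B♯

C♯∆7 = C♯–E♯–G♯–B♯. Third inversion → seventh in the bass = B♯.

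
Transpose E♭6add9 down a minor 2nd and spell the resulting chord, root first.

D – F♯ – A – B – E

E♭ down a minor 2nd → D. New chord: D six-nine.
D — root
F♯ — major 3rd
A — perfect 5th
B — major 6th
E — major 9th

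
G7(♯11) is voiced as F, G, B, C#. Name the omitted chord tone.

D

G7(♯11) = G, B, D, F, C#. The voicing lacks the 5th (perfect 5th), D.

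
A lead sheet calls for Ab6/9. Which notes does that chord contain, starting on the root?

Ab, C, Eb, F, Bb

Root Ab, quality six-nine:
Ab — root
C — major 3rd
Eb — perfect 5th
F — major 6th
Bb — major 9th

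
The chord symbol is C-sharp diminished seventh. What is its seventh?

B-flat

Root of C-sharp diminished seventh = C-sharp. The 7th is a diminished 7th: C-sharp up a diminished 7th → B-flat.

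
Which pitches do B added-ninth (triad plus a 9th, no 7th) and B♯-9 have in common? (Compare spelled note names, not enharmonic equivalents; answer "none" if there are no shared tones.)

B added-ninth = B, D#, F#, C#.
B♯-9 = B#, D#, F##, A#, C##.
Shared: D#.

D#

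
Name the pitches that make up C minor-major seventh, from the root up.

C minor-major seventh: minor-major seventh on C.
Root: C
Minor 3rd (3rd): E♭
Perfect 5th (5th): G
Major 7th (7th): B

C, E♭, G, B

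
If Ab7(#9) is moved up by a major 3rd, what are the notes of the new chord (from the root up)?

C – E – G – Bb – D#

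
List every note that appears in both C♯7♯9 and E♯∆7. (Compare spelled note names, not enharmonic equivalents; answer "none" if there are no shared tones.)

E♯ D𝄪

C♯7♯9: C♯ E♯ G♯ B D𝄪
E♯∆7: E♯ G𝄪 B♯ D𝄪
Common to both → E♯, D𝄪.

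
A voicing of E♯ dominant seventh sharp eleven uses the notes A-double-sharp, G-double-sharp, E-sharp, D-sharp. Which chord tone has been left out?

B-sharp

E♯ dominant seventh sharp eleven = E-sharp, G-double-sharp, B-sharp, D-sharp, A-double-sharp. The voicing lacks the 5th (perfect 5th), B-sharp.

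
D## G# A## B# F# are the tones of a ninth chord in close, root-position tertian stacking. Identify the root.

Stacking in thirds gives G# – B# – D## – F# – A##, so G# is the root — G# dominant seventh sharp nine sharp five.

G#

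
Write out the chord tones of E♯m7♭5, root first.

E#, G#, B, D#

E♯m7♭5: half-diminished seventh on E#.
Root: E#
Minor 3rd (3rd): G#
Diminished 5th (5th): B
Minor 7th (7th): D#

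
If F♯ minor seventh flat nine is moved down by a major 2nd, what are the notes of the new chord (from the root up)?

F# down a major 2nd → E. New chord: E minor seventh flat nine.
Root: E
Minor 3rd (3rd): G
Perfect 5th (5th): B
Minor 7th (7th): D
Minor 9th (9th): F

E, G, B, D, F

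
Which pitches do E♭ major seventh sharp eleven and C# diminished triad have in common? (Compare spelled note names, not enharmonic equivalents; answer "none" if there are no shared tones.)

G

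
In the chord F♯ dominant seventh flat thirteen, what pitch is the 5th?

F♯ dominant seventh flat thirteen is built on F-sharp; its 5th is a perfect 5th above the root.
A fifth above F uses the letter C, and the perfect 5th above F-sharp is C-sharp.

C-sharp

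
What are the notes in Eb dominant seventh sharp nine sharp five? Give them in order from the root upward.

Eb dominant seventh sharp nine sharp five: dominant seventh sharp nine sharp five on E-flat.
root → E-flat
3rd (major 3rd) → G
5th (augmented 5th) → B
7th (minor 7th) → D-flat
9th (augmented 9th) → F-sharp

E-flat, G, B, D-flat, F-sharp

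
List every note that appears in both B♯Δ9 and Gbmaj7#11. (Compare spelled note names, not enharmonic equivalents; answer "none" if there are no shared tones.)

B♯Δ9: B♯ D𝄪 F𝄪 A𝄪 C𝄪
Gbmaj7#11: G♭ B♭ D♭ F C
Common to both → none.

none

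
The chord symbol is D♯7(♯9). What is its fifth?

A♯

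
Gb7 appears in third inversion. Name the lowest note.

Gb7 in root position is G♭–B♭–D♭–F♭.
Third inversion places the seventh in the bass, which is F♭.

F♭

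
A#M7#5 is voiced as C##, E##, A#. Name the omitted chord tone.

G##

A#M7#5 = A#, C##, E##, G##. The voicing lacks the 7th (major 7th), G##.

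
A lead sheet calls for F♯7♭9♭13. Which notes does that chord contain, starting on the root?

F#  A#  C#  E  G  D

F♯7♭9♭13: dominant seventh flat nine flat thirteen on F#.
root → F#
3rd (major 3rd) → A#
5th (perfect 5th) → C#
7th (minor 7th) → E
9th (minor 9th) → G
13th (minor 13th) → D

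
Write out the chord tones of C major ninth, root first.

Root C, quality major ninth:
C — root
E — major 3rd
G — perfect 5th
B — major 7th
D — major 9th

C – E – G – B – D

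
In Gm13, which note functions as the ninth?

Gm13 is built on G; its 9th is a major 9th above the root.
A second above G uses the letter A, and the major 9th above G is A.

A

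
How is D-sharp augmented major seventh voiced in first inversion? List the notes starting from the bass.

D-sharp augmented major seventh = D-sharp–F-double-sharp–A-double-sharp–C-double-sharp; first inversion → third (F-double-sharp) lowest.

F-double-sharp  A-double-sharp  C-double-sharp  D-sharp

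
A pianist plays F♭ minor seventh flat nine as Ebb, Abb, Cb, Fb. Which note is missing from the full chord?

The full F♭ minor seventh flat nine chord is Fb, Abb, Cb, Ebb, Gbb.
Comparing with the voicing, the minor 9th (9th) — Gbb — is absent.

Gbb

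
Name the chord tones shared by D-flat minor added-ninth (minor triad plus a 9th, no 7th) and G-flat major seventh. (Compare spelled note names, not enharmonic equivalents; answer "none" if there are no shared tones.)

D-flat minor added-ninth = D-flat, F-flat, A-flat, E-flat.
G-flat major seventh = G-flat, B-flat, D-flat, F.
Shared: D-flat.

D-flat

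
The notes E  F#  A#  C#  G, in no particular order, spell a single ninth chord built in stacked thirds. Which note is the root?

F#

Stacking in thirds gives F# – A# – C# – E – G, so F# is the root — F# dominant seventh flat nine.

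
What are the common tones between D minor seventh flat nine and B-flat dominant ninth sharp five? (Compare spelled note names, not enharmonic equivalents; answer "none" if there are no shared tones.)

D, C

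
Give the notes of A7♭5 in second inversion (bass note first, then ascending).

A7♭5 = A–C#–Eb–G; second inversion → fifth (Eb) lowest.

Eb – G – A – C#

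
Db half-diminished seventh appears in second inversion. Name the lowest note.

Db half-diminished seventh in root position is D-flat–F-flat–A-double-flat–C-flat.
Second inversion places the fifth in the bass, which is A-double-flat.

A-double-flat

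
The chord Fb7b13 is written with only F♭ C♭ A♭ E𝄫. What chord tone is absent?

D𝄫

Fb7b13 = F♭, A♭, C♭, E𝄫, D𝄫. The voicing lacks the 13th (minor 13th), D𝄫.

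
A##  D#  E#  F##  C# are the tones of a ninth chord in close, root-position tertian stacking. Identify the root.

D#

Arranged so that each adjacent pair is a third by letter name: D# – F## – A## – C# – E#.
The bottom of that stack, D#, is the root (this is D# dominant ninth sharp five).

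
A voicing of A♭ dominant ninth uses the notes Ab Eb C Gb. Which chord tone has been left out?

Bb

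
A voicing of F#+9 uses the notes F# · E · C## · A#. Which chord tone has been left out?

The full F#+9 chord is F#, A#, C##, E, G#.
Comparing with the voicing, the major 9th (9th) — G# — is absent.

G#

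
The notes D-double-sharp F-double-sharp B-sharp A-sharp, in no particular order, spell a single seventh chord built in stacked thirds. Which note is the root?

B-sharp

Stacking in thirds gives B-sharp – D-double-sharp – F-double-sharp – A-sharp, so B-sharp is the root — B-sharp dominant seventh.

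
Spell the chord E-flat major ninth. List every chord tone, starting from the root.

Eb, G, Bb, D, F

E-flat major ninth: major ninth on Eb.
- root: Eb
- major 3rd: G
- perfect 5th: Bb
- major 7th: D
- major 9th: F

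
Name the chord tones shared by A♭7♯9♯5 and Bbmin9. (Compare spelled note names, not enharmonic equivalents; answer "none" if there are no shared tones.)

Ab  C

A♭7♯9♯5 = Ab, C, E, Gb, B.
Bbmin9 = Bb, Db, F, Ab, C.
Shared: Ab, C.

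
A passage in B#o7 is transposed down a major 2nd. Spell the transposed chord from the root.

A♯ – C♯ – E – G

A major 2nd down from B♯ is A♯, so the new chord is A♯ diminished seventh.
root → A♯
3rd (minor 3rd) → C♯
5th (diminished 5th) → E
7th (diminished 7th) → G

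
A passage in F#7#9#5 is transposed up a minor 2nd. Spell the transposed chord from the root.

Transposed root: F# → G (minor 2nd up). So we spell G dominant seventh sharp nine sharp five:
G — root
B — major 3rd
D# — augmented 5th
F — minor 7th
A# — augmented 9th

G, B, D#, F, A#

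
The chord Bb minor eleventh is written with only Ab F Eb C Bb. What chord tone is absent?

Bb minor eleventh = Bb, Db, F, Ab, C, Eb. The voicing lacks the 3rd (minor 3rd), Db.

Db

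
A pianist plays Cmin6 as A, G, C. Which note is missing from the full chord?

Cmin6 = C, E♭, G, A. The voicing lacks the 3rd (minor 3rd), E♭.

E♭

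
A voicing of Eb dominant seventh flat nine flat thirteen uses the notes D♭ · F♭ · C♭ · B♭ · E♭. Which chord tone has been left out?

G

Eb dominant seventh flat nine flat thirteen = E♭, G, B♭, D♭, F♭, C♭. The voicing lacks the 3rd (major 3rd), G.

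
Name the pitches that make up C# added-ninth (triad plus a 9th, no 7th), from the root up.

Root C#, quality added-ninth:
- root: C#
- major 3rd: E#
- perfect 5th: G#
- major 9th: D#

C#, E#, G#, D#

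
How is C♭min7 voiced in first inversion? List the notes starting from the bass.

In root position, C♭min7 is Cb–Ebb–Gb–Bbb.
First inversion puts the third (Ebb) in the bass.

Ebb  Gb  Bbb  Cb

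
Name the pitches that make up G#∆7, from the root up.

G♯ – B♯ – D♯ – F𝄪

G#∆7 is a major seventh built on G♯.
root → G♯
3rd (major 3rd) → B♯
5th (perfect 5th) → D♯
7th (major 7th) → F𝄪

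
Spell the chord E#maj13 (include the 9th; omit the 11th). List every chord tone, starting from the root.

E# – G## – B# – D## – F## – C##

E#maj13 is a major thirteenth built on E#.
Root: E#
Major 3rd (3rd): G##
Perfect 5th (5th): B#
Major 7th (7th): D##
Major 9th (9th): F##
Major 13th (13th): C##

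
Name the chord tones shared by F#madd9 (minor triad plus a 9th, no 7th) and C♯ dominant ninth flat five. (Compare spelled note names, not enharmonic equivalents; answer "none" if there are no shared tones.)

C#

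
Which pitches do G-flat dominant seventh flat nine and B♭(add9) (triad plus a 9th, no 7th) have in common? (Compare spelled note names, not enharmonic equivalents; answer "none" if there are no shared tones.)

G-flat dominant seventh flat nine: Gb Bb Db Fb Abb
B♭(add9): Bb D F C
Common to both → Bb.

Bb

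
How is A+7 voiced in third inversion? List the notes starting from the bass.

In root position, A+7 is A–C#–E#–G.
Third inversion puts the seventh (G) in the bass.

G A C# E#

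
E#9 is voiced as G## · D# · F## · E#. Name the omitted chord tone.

B#

E#9 = E#, G##, B#, D#, F##. The voicing lacks the 5th (perfect 5th), B#.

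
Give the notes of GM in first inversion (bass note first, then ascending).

GM = G–B–D; first inversion → third (B) lowest.

B, D, G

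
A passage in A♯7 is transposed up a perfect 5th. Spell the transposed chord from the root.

E# G## B# D#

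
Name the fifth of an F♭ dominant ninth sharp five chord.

F♭ dominant ninth sharp five is built on Fb; its 5th is an augmented 5th above the root.
A fifth above F uses the letter C, and the augmented 5th above Fb is C.

C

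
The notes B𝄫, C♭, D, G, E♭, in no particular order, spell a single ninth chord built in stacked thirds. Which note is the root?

Arranged so that each adjacent pair is a third by letter name: C♭ – E♭ – G – B𝄫 – D.
The bottom of that stack, C♭, is the root (this is C♭ dominant seventh sharp nine sharp five).

C♭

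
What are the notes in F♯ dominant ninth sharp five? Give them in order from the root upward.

Root F-sharp, quality dominant ninth sharp five:
F-sharp — root
A-sharp — major 3rd
C-double-sharp — augmented 5th
E — minor 7th
G-sharp — major 9th

F-sharp – A-sharp – C-double-sharp – E – G-sharp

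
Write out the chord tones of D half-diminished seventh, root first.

D, F, A-flat, C

Root D, quality half-diminished seventh:
- root: D
- minor 3rd: F
- diminished 5th: A-flat
- minor 7th: C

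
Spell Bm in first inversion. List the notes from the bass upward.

Bm = B–D–F♯; first inversion → third (D) lowest.

D, F♯, B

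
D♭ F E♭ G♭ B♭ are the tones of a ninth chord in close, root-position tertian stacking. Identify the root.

Stacking in thirds gives E♭ – G♭ – B♭ – D♭ – F, so E♭ is the root — E♭ minor ninth.

E♭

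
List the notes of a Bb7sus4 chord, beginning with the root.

Bb7sus4: dominant seventh suspended fourth on Bb.
Bb — root
Eb — perfect 4th
F — perfect 5th
Ab — minor 7th

Bb  Eb  F  Ab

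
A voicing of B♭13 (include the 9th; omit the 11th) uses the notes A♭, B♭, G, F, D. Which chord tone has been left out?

The full B♭13 chord is B♭, D, F, A♭, C, G.
Comparing with the voicing, the major 9th (9th) — C — is absent.

C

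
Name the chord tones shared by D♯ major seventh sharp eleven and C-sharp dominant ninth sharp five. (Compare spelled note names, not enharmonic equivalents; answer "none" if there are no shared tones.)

D♯ major seventh sharp eleven: D-sharp F-double-sharp A-sharp C-double-sharp G-double-sharp
C-sharp dominant ninth sharp five: C-sharp E-sharp G-double-sharp B D-sharp
Common to both → D-sharp, G-double-sharp.

D-sharp – G-double-sharp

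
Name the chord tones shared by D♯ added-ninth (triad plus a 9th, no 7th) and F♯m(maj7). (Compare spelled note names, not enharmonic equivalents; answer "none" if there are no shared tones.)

D♯ added-ninth: D♯ F𝄪 A♯ E♯
F♯m(maj7): F♯ A C♯ E♯
Common to both → E♯.

E♯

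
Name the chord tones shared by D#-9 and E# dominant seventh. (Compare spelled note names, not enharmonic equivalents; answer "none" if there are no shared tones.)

D#-9 = D#, F#, A#, C#, E#.
E# dominant seventh = E#, G##, B#, D#.
Shared: D#, E#.

D#, E#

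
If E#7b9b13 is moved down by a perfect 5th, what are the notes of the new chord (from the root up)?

E♯ down a perfect 5th → A♯. New chord: A♯ dominant seventh flat nine flat thirteen.
- root: A♯
- major 3rd: C𝄪
- perfect 5th: E♯
- minor 7th: G♯
- minor 9th: B
- minor 13th: F♯

A♯ – C𝄪 – E♯ – G♯ – B – F♯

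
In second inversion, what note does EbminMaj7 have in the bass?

EbminMaj7 = Eb–Gb–Bb–D. Second inversion → fifth in the bass = Bb.

Bb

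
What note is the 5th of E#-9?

Root of E#-9 = E#. The 5th is a perfect 5th: E# up a perfect 5th → B#.

B#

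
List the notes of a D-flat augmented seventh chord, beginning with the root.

D-flat  F  A  C-flat

Root D-flat, quality augmented seventh:
Root: D-flat
Major 3rd (3rd): F
Augmented 5th (5th): A
Minor 7th (7th): C-flat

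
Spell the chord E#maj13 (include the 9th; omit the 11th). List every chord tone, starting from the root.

E#  G##  B#  D##  F##  C##

E#maj13 is a major thirteenth built on E#.
Root: E#
Major 3rd (3rd): G##
Perfect 5th (5th): B#
Major 7th (7th): D##
Major 9th (9th): F##
Major 13th (13th): C##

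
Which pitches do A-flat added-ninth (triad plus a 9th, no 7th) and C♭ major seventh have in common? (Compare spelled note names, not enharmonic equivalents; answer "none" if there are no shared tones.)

E-flat, B-flat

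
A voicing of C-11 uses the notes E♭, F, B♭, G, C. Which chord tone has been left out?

D

The full C-11 chord is C, E♭, G, B♭, D, F.
Comparing with the voicing, the major 9th (9th) — D — is absent.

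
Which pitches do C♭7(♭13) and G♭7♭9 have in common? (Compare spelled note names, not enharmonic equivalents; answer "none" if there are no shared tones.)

C♭7(♭13): Cb Eb Gb Bbb Abb
G♭7♭9: Gb Bb Db Fb Abb
Common to both → Gb, Abb.

Gb Abb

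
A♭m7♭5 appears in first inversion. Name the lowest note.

A♭m7♭5 in root position is A♭–C♭–E𝄫–G♭.
First inversion places the third in the bass, which is C♭.

C♭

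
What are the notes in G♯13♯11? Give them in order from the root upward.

G♯13♯11: dominant thirteenth sharp eleven on G#.
- root: G#
- major 3rd: B#
- perfect 5th: D#
- minor 7th: F#
- major 9th: A#
- augmented 11th: C##
- major 13th: E#

G# B# D# F# A# C## E#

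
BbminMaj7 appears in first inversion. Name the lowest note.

D♭

BbminMaj7 = B♭–D♭–F–A. First inversion → third in the bass = D♭.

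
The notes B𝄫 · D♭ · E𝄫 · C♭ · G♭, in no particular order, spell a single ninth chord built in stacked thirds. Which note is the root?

C♭

Arranged so that each adjacent pair is a third by letter name: C♭ – E𝄫 – G♭ – B𝄫 – D♭.
The bottom of that stack, C♭, is the root (this is C♭ minor ninth).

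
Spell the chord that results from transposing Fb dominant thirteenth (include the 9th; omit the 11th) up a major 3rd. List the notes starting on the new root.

A major 3rd up from F-flat is A-flat, so the new chord is A-flat dominant thirteenth.
- root: A-flat
- major 3rd: C
- perfect 5th: E-flat
- minor 7th: G-flat
- major 9th: B-flat
- major 13th: F

A-flat – C – E-flat – G-flat – B-flat – F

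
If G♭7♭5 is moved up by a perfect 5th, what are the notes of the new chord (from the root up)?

Db, F, Abb, Cb

Gb up a perfect 5th → Db. New chord: Db dominant seventh flat five.
root → Db
3rd (major 3rd) → F
5th (diminished 5th) → Abb
7th (minor 7th) → Cb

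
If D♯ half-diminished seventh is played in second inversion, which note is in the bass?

A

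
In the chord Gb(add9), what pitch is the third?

Bb

Root of Gb(add9) = Gb. The 3rd is a major 3rd: Gb up a major 3rd → Bb.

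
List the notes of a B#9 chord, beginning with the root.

B#9 is a dominant ninth built on B#.
B# — root
D## — major 3rd
F## — perfect 5th
A# — minor 7th
C## — major 9th

B#  D##  F##  A#  C##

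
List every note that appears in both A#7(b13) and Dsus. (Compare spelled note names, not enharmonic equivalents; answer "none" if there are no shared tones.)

A#7(b13) = A♯, C𝄪, E♯, G♯, F♯.
Dsus = D, G, A.
Shared: none.

none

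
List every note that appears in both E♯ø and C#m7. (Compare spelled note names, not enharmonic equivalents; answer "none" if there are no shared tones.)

G♯, B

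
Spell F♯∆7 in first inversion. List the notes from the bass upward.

F♯∆7 = F#–A#–C#–E#; first inversion → third (A#) lowest.

A# – C# – E# – F#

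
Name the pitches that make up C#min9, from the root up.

C#  E  G#  B  D#

C#min9: minor ninth on C#.
root → C#
3rd (minor 3rd) → E
5th (perfect 5th) → G#
7th (minor 7th) → B
9th (major 9th) → D#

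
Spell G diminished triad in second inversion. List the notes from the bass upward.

G diminished triad = G–B-flat–D-flat; second inversion → fifth (D-flat) lowest.

D-flat, G, B-flat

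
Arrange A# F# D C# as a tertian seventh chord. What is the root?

D

Stacking in thirds gives D – F# – A# – C#, so D is the root — D augmented major seventh.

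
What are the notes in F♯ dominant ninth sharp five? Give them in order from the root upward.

F♯ – A♯ – C𝄪 – E – G♯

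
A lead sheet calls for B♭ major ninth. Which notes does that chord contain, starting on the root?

B-flat  D  F  A  C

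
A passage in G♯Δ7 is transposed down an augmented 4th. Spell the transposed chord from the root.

D  F♯  A  C♯

Transposed root: G♯ → D (augmented 4th down). So we spell D major seventh:
Root: D
Major 3rd (3rd): F♯
Perfect 5th (5th): A
Major 7th (7th): C♯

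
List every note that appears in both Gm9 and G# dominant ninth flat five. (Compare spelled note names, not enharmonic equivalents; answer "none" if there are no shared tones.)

D

Gm9: G Bb D F A
G# dominant ninth flat five: G# B# D F# A#
Common to both → D.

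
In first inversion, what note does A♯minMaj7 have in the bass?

C♯

A♯minMaj7 = A♯–C♯–E♯–G𝄪. First inversion → third in the bass = C♯.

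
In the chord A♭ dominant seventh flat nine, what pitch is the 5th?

Root of A♭ dominant seventh flat nine = A-flat. The 5th is a perfect 5th: A-flat up a perfect 5th → E-flat.

E-flat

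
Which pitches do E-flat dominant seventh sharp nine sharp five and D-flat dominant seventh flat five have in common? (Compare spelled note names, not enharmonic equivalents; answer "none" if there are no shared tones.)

E-flat dominant seventh sharp nine sharp five = E-flat, G, B, D-flat, F-sharp.
D-flat dominant seventh flat five = D-flat, F, A-double-flat, C-flat.
Shared: D-flat.

D-flat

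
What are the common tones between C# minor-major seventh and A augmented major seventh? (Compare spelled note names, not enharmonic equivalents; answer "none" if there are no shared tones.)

C-sharp, G-sharp

C# minor-major seventh = C-sharp, E, G-sharp, B-sharp.
A augmented major seventh = A, C-sharp, E-sharp, G-sharp.
Shared: C-sharp, G-sharp.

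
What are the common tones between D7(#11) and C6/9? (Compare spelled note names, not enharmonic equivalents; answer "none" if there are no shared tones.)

D7(#11): D F# A C G#
C6/9: C E G A D
Common to both → D, A, C.

D, A, C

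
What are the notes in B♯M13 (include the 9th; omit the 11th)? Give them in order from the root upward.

B♯M13: major thirteenth on B#.
Root: B#
Major 3rd (3rd): D##
Perfect 5th (5th): F##
Major 7th (7th): A##
Major 9th (9th): C##
Major 13th (13th): G##

B#  D##  F##  A##  C##  G##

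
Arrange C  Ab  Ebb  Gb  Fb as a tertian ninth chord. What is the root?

Fb

Stacking in thirds gives Fb – Ab – C – Ebb – Gb, so Fb is the root — Fb dominant ninth sharp five.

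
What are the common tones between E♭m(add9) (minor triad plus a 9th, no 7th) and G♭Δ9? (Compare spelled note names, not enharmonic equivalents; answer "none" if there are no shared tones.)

E♭m(add9) = E♭, G♭, B♭, F.
G♭Δ9 = G♭, B♭, D♭, F, A♭.
Shared: G♭, B♭, F.

G♭  B♭  F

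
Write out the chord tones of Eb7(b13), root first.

Eb7(b13) is a dominant seventh flat thirteen built on E♭.
root → E♭
3rd (major 3rd) → G
5th (perfect 5th) → B♭
7th (minor 7th) → D♭
13th (minor 13th) → C♭

E♭, G, B♭, D♭, C♭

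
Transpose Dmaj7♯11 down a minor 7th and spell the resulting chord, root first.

Transposed root: D → E (minor 7th down). So we spell E major seventh sharp eleven:
- root: E
- major 3rd: G#
- perfect 5th: B
- major 7th: D#
- augmented 11th: A#

E, G#, B, D#, A#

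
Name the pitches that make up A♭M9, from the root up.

Ab C Eb G Bb

Root Ab, quality major ninth:
- root: Ab
- major 3rd: C
- perfect 5th: Eb
- major 7th: G
- major 9th: Bb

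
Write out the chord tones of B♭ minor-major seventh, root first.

B-flat D-flat F A

B♭ minor-major seventh is a minor-major seventh built on B-flat.
root → B-flat
3rd (minor 3rd) → D-flat
5th (perfect 5th) → F
7th (major 7th) → A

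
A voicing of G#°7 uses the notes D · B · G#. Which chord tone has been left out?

G#°7 = G#, B, D, F. The voicing lacks the 7th (diminished 7th), F.

F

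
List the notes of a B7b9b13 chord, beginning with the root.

B – D# – F# – A – C – G

B7b9b13 is a dominant seventh flat nine flat thirteen built on B.
- root: B
- major 3rd: D#
- perfect 5th: F#
- minor 7th: A
- minor 9th: C
- minor 13th: G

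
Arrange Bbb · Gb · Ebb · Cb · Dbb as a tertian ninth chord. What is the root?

Stacking in thirds gives Cb – Ebb – Gb – Bbb – Dbb, so Cb is the root — Cb minor seventh flat nine.

Cb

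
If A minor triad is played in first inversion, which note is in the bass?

A minor triad = A–C–E. First inversion → third in the bass = C.

C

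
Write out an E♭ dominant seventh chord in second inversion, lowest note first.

In root position, E♭ dominant seventh is E-flat–G–B-flat–D-flat.
Second inversion puts the fifth (B-flat) in the bass.

B-flat, D-flat, E-flat, G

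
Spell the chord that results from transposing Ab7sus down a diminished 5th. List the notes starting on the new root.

Transposed root: A♭ → D (diminished 5th down). So we spell D dominant seventh suspended fourth:
D — root
G — perfect 4th
A — perfect 5th
C — minor 7th

D G A C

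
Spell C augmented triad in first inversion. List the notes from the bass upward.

C augmented triad = C–E–G♯; first inversion → third (E) lowest.

E, G♯, C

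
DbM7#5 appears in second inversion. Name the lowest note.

DbM7#5 in root position is Db–F–A–C.
Second inversion places the fifth in the bass, which is A.

A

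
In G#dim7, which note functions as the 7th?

Root of G#dim7 = G#. The 7th is a diminished 7th: G# up a diminished 7th → F.

F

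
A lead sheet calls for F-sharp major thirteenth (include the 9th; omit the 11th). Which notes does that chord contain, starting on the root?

F-sharp major thirteenth is a major thirteenth built on F-sharp.
Root: F-sharp
Major 3rd (3rd): A-sharp
Perfect 5th (5th): C-sharp
Major 7th (7th): E-sharp
Major 9th (9th): G-sharp
Major 13th (13th): D-sharp

F-sharp – A-sharp – C-sharp – E-sharp – G-sharp – D-sharp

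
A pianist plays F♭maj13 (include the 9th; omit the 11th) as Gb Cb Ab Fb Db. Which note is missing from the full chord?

Eb

The full F♭maj13 chord is Fb, Ab, Cb, Eb, Gb, Db.
Comparing with the voicing, the major 7th (7th) — Eb — is absent.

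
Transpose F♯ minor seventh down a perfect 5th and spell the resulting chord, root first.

B D F-sharp A

A perfect 5th down from F-sharp is B, so the new chord is B minor seventh.
B — root
D — minor 3rd
F-sharp — perfect 5th
A — minor 7th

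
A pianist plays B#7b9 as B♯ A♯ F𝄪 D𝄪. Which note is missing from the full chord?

C♯

The full B#7b9 chord is B♯, D𝄪, F𝄪, A♯, C♯.
Comparing with the voicing, the minor 9th (9th) — C♯ — is absent.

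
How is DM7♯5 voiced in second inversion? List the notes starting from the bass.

In root position, DM7♯5 is D–F♯–A♯–C♯.
Second inversion puts the fifth (A♯) in the bass.

A♯ – C♯ – D – F♯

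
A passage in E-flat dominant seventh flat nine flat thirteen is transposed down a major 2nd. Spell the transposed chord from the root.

Db  F  Ab  Cb  Ebb  Bbb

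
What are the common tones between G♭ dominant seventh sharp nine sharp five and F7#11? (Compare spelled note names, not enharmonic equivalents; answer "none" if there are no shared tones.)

G♭ dominant seventh sharp nine sharp five: Gb Bb D Fb A
F7#11: F A C Eb B
Common to both → A.

A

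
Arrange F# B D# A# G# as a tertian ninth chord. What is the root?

Arranged so that each adjacent pair is a third by letter name: G# – B – D# – F# – A#.
The bottom of that stack, G#, is the root (this is G# minor ninth).

G#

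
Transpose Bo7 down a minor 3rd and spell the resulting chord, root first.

G♯, B, D, F

B down a minor 3rd → G♯. New chord: G♯ diminished seventh.
G♯ — root
B — minor 3rd
D — diminished 5th
F — diminished 7th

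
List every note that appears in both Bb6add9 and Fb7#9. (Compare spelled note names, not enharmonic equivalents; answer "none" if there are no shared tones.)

Bb6add9: Bb D F G C
Fb7#9: Fb Ab Cb Ebb G
Common to both → G.

G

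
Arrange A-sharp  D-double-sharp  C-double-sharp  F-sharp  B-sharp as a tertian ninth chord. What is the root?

B-sharp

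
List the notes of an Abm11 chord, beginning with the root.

Ab Cb Eb Gb Bb Db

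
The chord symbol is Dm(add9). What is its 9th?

Dm(add9) is built on D; its 9th is a major 9th above the root.
A second above D uses the letter E, and the major 9th above D is E.

E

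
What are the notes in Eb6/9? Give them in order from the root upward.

Eb6/9: six-nine on E♭.
root → E♭
3rd (major 3rd) → G
5th (perfect 5th) → B♭
6th (major 6th) → C
9th (major 9th) → F

E♭  G  B♭  C  F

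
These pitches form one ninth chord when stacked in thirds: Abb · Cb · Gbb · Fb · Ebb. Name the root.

Stacking in thirds gives Fb – Abb – Cb – Ebb – Gbb, so Fb is the root — Fb minor seventh flat nine.

Fb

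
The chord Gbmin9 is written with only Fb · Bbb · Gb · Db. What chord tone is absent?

Ab

Gbmin9 = Gb, Bbb, Db, Fb, Ab. The voicing lacks the 9th (major 9th), Ab.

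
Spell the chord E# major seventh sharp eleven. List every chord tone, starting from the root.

E# major seventh sharp eleven: major seventh sharp eleven on E#.
- root: E#
- major 3rd: G##
- perfect 5th: B#
- major 7th: D##
- augmented 11th: A##

E#, G##, B#, D##, A##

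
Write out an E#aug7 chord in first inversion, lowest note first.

E#aug7 = E♯–G𝄪–B𝄪–D♯; first inversion → third (G𝄪) lowest.

G𝄪  B𝄪  D♯  E♯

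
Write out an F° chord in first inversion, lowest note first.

A♭, C♭, F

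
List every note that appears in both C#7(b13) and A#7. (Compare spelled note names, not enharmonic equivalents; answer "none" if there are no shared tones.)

E#, G#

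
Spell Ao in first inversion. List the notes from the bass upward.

C, Eb, A

Ao = A–C–Eb; first inversion → third (C) lowest.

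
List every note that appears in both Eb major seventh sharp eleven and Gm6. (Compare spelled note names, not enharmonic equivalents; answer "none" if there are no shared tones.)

G  B♭  D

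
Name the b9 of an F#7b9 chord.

Root of F#7b9 = F♯. The 9th is a minor 9th: F♯ up a minor 9th → G.

G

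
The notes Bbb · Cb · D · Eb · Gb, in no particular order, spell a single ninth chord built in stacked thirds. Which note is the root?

Cb

Stacking in thirds gives Cb – Eb – Gb – Bbb – D, so Cb is the root — Cb dominant seventh sharp nine.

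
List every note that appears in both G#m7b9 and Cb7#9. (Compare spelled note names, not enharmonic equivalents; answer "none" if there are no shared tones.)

G#m7b9: G# B D# F# A
Cb7#9: Cb Eb Gb Bbb D
Common to both → none.

none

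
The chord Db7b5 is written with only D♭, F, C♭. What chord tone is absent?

A𝄫

Db7b5 = D♭, F, A𝄫, C♭. The voicing lacks the 5th (diminished 5th), A𝄫.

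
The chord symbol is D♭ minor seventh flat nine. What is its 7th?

Root of D♭ minor seventh flat nine = D-flat. The 7th is a minor 7th: D-flat up a minor 7th → C-flat.

C-flat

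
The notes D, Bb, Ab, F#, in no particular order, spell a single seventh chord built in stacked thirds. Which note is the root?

Stacking in thirds gives Bb – D – F# – Ab, so Bb is the root — Bb augmented seventh.

Bb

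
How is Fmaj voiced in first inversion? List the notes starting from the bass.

Fmaj = F–A–C; first inversion → third (A) lowest.

A, C, F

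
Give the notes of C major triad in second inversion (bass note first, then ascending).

In root position, C major triad is C–E–G.
Second inversion puts the fifth (G) in the bass.

G, C, E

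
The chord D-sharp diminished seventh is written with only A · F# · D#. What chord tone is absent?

C

D-sharp diminished seventh = D#, F#, A, C. The voicing lacks the 7th (diminished 7th), C.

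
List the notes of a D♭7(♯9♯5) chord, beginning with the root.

Db, F, A, Cb, E

Root Db, quality dominant seventh sharp nine sharp five:
root → Db
3rd (major 3rd) → F
5th (augmented 5th) → A
7th (minor 7th) → Cb
9th (augmented 9th) → E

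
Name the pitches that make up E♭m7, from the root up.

E♭  G♭  B♭  D♭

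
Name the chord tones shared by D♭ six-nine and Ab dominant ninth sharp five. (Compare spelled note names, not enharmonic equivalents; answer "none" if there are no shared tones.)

D♭ six-nine = D-flat, F, A-flat, B-flat, E-flat.
Ab dominant ninth sharp five = A-flat, C, E, G-flat, B-flat.
Shared: A-flat, B-flat.

A-flat B-flat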